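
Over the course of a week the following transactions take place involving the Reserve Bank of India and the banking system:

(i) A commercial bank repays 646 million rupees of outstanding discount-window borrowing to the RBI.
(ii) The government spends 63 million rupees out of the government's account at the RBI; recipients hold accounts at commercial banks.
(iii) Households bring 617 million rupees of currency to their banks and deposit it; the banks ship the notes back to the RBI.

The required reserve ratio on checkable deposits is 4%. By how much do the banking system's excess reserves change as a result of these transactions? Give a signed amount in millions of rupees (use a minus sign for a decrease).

+6.8 million

Discount-window repayment 646 million rupees: reserves −646M, deposits 0.
Government spending 63 million rupees: reserves +63M, deposits +63M.
Currency deposit 617 million rupees: reserves +617M, deposits +617M.
Totals: Δreserves = +34M, Δdeposits = +680M.
Δrequired reserves = 4% × +680M = +27.2M.
Δexcess reserves = Δreserves − Δrequired = +34M − (+27.2M) = +6.8 million.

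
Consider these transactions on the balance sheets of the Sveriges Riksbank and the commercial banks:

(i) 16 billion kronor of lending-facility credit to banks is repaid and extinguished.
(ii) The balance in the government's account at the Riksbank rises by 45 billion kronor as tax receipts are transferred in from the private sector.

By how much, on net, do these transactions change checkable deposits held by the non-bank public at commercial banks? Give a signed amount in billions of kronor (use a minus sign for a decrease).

-45 billion

Riksbank balance sheet:
  Assets:      Loans to banks −16B
  Liabilities: Bank reserves −61B, Government deposits +45B
Commercial banking system:
  Assets:      Reserves at CB −61B
  Liabilities: Checkable deposits −45B, Borrowings from CB −16B
So the change in checkable deposits held by the non-bank public at commercial banks is -45 billion.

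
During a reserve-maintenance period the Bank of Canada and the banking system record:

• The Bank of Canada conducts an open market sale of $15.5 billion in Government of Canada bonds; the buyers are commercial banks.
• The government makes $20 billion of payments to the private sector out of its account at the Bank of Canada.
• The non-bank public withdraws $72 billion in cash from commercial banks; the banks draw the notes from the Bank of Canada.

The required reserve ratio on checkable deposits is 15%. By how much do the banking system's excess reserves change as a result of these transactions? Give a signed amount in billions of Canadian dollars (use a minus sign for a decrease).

-$59.7 billion

OMO sale (to banks) $15.5 billion: reserves −$15.5B, deposits 0.
Government spending $20 billion: reserves +$20B, deposits +$20B.
Currency withdrawal $72 billion: reserves −$72B, deposits −$72B.
Totals: Δreserves = −$67.5B, Δdeposits = −$52B.
Δrequired reserves = 15% × −$52B = −$7.8B.
Δexcess reserves = Δreserves − Δrequired = −$67.5B − (−$7.8B) = -$59.7 billion.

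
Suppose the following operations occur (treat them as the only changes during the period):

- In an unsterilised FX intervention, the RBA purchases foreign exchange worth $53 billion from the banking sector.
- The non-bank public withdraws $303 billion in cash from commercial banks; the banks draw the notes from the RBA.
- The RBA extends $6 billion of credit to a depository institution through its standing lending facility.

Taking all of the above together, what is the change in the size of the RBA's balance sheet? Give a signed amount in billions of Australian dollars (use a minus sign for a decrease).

+$59 billion

FX purchase $53 billion: an RBA asset is acquired → +$53B.
Currency withdrawal $303 billion: only the composition of liabilities changes → 0.
Discount-window loan $6 billion: an RBA asset is acquired → +$6B.
Net: 53 + 0 + 6 = +$59 billion.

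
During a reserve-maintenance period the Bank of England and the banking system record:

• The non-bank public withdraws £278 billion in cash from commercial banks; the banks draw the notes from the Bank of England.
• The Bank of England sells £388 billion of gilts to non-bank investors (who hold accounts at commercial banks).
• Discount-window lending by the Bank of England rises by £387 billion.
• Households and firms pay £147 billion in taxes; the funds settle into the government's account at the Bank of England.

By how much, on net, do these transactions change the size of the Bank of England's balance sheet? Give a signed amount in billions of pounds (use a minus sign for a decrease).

Bank of England balance sheet:
  Assets:      Securities −£388B, Loans to banks +£387B
  Liabilities: Bank reserves −£426B, Currency in circulation +£278B, Government deposits +£147B
Commercial banking system:
  Assets:      Reserves at CB −£426B
  Liabilities: Checkable deposits −£813B, Borrowings from CB +£387B
Change in total Bank of England assets = -£1 billion.

-£1 billion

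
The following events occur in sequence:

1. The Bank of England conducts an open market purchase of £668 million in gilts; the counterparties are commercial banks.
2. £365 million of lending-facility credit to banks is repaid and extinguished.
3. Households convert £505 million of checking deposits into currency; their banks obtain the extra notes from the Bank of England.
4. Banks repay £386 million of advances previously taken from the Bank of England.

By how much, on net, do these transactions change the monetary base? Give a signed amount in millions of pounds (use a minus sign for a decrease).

-£83 million

Bank of England balance sheet:
  Assets:      Securities +£668M, Loans to banks −£751M
  Liabilities: Bank reserves −£588M, Currency in circulation +£505M
Monetary base = currency + reserves: +£505M + (−£588M) = -£83 million.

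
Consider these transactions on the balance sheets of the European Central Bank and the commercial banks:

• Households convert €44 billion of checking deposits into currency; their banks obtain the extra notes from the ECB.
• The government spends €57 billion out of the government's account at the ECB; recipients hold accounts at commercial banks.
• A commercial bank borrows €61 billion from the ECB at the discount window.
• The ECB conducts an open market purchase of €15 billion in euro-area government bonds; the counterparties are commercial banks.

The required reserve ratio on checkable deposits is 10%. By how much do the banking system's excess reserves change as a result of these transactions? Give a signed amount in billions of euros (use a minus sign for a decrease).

+€87.7 billion

Currency withdrawal €44 billion: reserves −€44B, deposits −€44B.
Government spending €57 billion: reserves +€57B, deposits +€57B.
Discount-window loan €61 billion: reserves +€61B, deposits 0.
OMO purchase (from banks) €15 billion: reserves +€15B, deposits 0.
Totals: Δreserves = +€89B, Δdeposits = +€13B.
Δrequired reserves = 10% × +€13B = +€1.3B.
Δexcess reserves = Δreserves − Δrequired = +€89B − (+€1.3B) = +€87.7 billion.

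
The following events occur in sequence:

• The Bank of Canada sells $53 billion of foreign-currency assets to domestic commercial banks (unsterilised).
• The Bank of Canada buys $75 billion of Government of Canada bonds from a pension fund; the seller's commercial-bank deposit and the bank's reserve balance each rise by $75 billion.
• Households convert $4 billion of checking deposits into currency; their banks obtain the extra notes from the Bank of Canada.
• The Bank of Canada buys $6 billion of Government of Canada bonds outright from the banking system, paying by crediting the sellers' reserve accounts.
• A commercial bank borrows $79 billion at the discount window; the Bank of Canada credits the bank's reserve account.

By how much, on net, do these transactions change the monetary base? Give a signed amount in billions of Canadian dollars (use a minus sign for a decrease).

Bank of Canada balance sheet:
  Assets:      Securities +$81B, Loans to banks +$79B, Foreign assets −$53B
  Liabilities: Bank reserves +$103B, Currency in circulation +$4B
Commercial banking system:
  Assets:      Reserves at CB +$103B, Securities −$6B, Foreign assets +$53B
  Liabilities: Checkable deposits +$71B, Borrowings from CB +$79B
Monetary base = currency + reserves: +$4B + (+$103B) = +$107 billion.

+$107 billion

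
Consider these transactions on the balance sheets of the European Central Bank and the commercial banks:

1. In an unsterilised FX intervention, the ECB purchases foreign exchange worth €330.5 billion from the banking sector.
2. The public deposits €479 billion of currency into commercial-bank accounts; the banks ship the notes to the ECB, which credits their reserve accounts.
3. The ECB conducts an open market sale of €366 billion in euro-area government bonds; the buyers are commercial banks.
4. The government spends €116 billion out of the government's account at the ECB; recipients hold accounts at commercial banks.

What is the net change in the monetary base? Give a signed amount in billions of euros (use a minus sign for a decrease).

+€80.5 billion

ECB balance sheet:
  Assets:      Securities −€366B, Foreign assets +€330.5B
  Liabilities: Bank reserves +€559.5B, Currency in circulation −€479B, Government deposits −€116B
Commercial banking system:
  Assets:      Reserves at CB +€559.5B, Securities +€366B, Foreign assets −€330.5B
  Liabilities: Checkable deposits +€595B
Monetary base = currency + reserves: −€479B + (+€559.5B) = +€80.5 billion.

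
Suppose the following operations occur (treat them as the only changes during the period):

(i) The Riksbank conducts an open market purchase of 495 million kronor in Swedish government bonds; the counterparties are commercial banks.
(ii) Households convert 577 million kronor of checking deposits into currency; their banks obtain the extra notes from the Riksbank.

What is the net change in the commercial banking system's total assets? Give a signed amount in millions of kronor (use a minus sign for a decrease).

-577 million

OMO purchase (from banks) 495 million kronor: just an asset swap on bank balance sheets → 0.
Currency withdrawal 577 million kronor: bank balance sheets shrink → −577M.
Net: 0 − 577 = -577 million.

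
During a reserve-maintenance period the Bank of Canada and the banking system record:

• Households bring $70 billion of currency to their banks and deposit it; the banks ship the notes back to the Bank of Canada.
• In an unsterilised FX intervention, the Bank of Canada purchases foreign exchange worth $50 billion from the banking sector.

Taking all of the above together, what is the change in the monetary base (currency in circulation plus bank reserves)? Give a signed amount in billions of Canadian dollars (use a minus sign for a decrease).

Bank of Canada balance sheet:
  Assets:      Foreign assets +$50B
  Liabilities: Bank reserves +$120B, Currency in circulation −$70B
Commercial banking system:
  Assets:      Reserves at CB +$120B, Foreign assets −$50B
  Liabilities: Checkable deposits +$70B
Monetary base = currency + reserves: −$70B + (+$120B) = +$50 billion.

+$50 billion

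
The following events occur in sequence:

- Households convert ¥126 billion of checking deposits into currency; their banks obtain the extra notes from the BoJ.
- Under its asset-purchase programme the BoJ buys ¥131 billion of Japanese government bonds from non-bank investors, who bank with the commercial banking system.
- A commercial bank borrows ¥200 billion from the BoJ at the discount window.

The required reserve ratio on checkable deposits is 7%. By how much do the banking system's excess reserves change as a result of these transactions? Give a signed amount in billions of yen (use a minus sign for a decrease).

Currency withdrawal ¥126 billion: reserves −¥126B, deposits −¥126B.
Asset purchase (from non-banks) ¥131 billion: reserves +¥131B, deposits +¥131B.
Discount-window loan ¥200 billion: reserves +¥200B, deposits 0.
Totals: Δreserves = +¥205B, Δdeposits = +¥5B.
Δrequired reserves = 7% × +¥5B = +¥0.35B.
Δexcess reserves = Δreserves − Δrequired = +¥205B − (+¥0.35B) = +¥204.65 billion.

+¥204.65 billion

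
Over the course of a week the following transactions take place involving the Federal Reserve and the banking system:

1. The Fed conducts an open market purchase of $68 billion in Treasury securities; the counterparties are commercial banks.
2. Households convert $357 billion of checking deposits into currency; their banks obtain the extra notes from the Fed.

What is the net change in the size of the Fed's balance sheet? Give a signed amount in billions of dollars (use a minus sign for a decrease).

+$68 billion

OMO purchase (from banks) $68 billion: a Fed asset is acquired → +$68B.
Currency withdrawal $357 billion: only the composition of liabilities changes → 0.
Net: 68 + 0 = +$68 billion.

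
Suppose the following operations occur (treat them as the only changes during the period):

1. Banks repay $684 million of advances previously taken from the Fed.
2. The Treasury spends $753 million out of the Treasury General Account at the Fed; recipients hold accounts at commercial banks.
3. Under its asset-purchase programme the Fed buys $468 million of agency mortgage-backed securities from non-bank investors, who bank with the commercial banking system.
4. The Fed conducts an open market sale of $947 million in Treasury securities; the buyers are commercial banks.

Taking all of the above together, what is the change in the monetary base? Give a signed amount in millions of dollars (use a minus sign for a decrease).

Discount-window repayment $684 million: Fed balance sheet contracts → −$684M.
Government spending $753 million: a non-base liability converts back to reserves → +$753M.
Asset purchase (from non-banks) $468 million: Fed balance sheet expands → +$468M.
OMO sale (to banks) $947 million: Fed balance sheet contracts → −$947M.
Net: −684 + 753 + 468 − 947 = -$410 million.

-$410 million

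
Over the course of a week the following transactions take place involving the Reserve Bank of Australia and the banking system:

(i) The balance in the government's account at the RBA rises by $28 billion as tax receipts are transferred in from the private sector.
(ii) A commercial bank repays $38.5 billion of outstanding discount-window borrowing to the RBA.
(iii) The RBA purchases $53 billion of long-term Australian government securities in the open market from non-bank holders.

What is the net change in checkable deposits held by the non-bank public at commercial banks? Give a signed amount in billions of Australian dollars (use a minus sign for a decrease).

+$25 billion

Government account inflow $28 billion: non-bank counterparties' bank balances fall → −$28B.
Discount-window repayment $38.5 billion: the counterparty is a bank, so public deposits are unchanged → 0.
Asset purchase (from non-banks) $53 billion: non-bank counterparties' bank balances rise → +$53B.
Net: −28 + 0 + 53 = +$25 billion.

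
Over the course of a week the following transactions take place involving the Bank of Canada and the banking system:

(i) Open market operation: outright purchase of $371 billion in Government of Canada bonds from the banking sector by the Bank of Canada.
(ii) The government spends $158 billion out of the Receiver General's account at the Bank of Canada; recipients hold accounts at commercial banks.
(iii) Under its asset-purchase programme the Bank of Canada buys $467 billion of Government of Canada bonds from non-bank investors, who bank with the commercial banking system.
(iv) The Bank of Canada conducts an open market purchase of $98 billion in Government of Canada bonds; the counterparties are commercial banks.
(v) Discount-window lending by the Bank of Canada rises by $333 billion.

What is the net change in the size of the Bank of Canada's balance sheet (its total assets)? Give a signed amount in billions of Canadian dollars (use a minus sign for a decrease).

+$1269 billion

OMO purchase (from banks) $371 billion: a Bank of Canada asset is acquired → +$371B.
Government spending $158 billion: only the composition of liabilities changes → 0.
Asset purchase (from non-banks) $467 billion: a Bank of Canada asset is acquired → +$467B.
OMO purchase (from banks) $98 billion: a Bank of Canada asset is acquired → +$98B.
Discount-window loan $333 billion: a Bank of Canada asset is acquired → +$333B.
Net: 371 + 0 + 467 + 98 + 333 = +$1269 billion.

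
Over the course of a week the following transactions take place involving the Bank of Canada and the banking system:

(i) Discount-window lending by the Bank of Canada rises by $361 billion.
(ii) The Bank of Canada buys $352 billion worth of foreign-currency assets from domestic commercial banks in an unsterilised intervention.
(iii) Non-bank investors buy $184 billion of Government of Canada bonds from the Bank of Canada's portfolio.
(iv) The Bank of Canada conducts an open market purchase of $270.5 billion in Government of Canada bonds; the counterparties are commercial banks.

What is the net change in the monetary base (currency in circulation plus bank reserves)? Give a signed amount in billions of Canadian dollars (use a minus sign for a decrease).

+$799.5 billion

Discount-window loan $361 billion: Bank of Canada balance sheet expands → +$361B.
FX purchase $352 billion: Bank of Canada balance sheet expands → +$352B.
Asset sale (to non-banks) $184 billion: Bank of Canada balance sheet contracts → −$184B.
OMO purchase (from banks) $270.5 billion: Bank of Canada balance sheet expands → +$270.5B.
Net: 361 + 352 − 184 + 270.5 = +$799.5 billion.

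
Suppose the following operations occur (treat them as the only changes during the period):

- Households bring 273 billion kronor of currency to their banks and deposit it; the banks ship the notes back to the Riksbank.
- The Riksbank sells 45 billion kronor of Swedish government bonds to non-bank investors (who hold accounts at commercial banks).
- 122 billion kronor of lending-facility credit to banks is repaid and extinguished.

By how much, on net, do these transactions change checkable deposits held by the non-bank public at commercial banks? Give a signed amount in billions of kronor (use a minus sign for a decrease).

+228 billion

Riksbank balance sheet:
  Assets:      Securities −45B, Loans to banks −122B
  Liabilities: Bank reserves +106B, Currency in circulation −273B
Commercial banking system:
  Assets:      Reserves at CB +106B
  Liabilities: Checkable deposits +228B, Borrowings from CB −122B
So the change in checkable deposits held by the non-bank public at commercial banks is +228 billion.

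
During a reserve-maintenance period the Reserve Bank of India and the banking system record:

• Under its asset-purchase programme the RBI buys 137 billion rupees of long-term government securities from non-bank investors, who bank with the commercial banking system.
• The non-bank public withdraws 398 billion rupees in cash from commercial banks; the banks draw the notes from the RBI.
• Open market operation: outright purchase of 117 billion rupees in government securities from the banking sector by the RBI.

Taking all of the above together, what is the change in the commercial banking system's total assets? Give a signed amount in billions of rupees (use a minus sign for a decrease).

Asset purchase (from non-banks) 137 billion rupees: bank balance sheets expand → +137B.
Currency withdrawal 398 billion rupees: bank balance sheets shrink → −398B.
OMO purchase (from banks) 117 billion rupees: just an asset swap on bank balance sheets → 0.
Net: 137 − 398 + 0 = -261 billion.

-261 billion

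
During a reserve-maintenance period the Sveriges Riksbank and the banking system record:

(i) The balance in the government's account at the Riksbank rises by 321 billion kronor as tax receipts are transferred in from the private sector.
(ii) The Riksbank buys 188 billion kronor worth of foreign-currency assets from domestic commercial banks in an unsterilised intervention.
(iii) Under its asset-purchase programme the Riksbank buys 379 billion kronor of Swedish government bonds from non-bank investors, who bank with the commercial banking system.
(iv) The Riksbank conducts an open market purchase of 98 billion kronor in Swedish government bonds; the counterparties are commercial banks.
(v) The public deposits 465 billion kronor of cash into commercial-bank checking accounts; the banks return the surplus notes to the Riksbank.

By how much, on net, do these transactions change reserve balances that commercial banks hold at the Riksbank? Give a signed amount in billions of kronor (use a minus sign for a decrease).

Government account inflow 321 billion kronor: funds move from bank reserves into the government account → −321B.
FX purchase 188 billion kronor: the Riksbank pays by crediting reserve accounts → +188B.
Asset purchase (from non-banks) 379 billion kronor: the Riksbank pays by crediting reserve accounts → +379B.
OMO purchase (from banks) 98 billion kronor: the Riksbank pays by crediting reserve accounts → +98B.
Currency deposit 465 billion kronor: returned notes are swapped for reserve credit → +465B.
Net: −321 + 188 + 379 + 98 + 465 = +809 billion.

+809 billion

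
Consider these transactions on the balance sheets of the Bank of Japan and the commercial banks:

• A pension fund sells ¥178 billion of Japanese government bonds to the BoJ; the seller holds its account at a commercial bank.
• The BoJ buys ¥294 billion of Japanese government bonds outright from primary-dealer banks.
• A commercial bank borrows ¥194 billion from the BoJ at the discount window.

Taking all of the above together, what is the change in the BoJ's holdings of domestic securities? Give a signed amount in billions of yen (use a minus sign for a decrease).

+¥472 billion

BoJ balance sheet:
  Assets:      Securities +¥472B, Loans to banks +¥194B
  Liabilities: Bank reserves +¥666B
So the change in the BoJ's holdings of domestic securities is +¥472 billion.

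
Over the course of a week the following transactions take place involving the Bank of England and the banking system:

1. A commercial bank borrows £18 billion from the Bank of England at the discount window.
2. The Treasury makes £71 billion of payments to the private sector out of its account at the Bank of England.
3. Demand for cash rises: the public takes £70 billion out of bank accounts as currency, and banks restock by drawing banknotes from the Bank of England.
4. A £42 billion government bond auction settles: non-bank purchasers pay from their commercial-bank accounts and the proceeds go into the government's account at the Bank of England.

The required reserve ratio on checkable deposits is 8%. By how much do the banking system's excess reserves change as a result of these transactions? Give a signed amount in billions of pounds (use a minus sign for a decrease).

Discount-window loan £18 billion: reserves +£18B, deposits 0.
Government spending £71 billion: reserves +£71B, deposits +£71B.
Currency withdrawal £70 billion: reserves −£70B, deposits −£70B.
Government account inflow £42 billion: reserves −£42B, deposits −£42B.
Totals: Δreserves = −£23B, Δdeposits = −£41B.
Δrequired reserves = 8% × −£41B = −£3.28B.
Δexcess reserves = Δreserves − Δrequired = −£23B − (−£3.28B) = -£19.72 billion.

-£19.72 billion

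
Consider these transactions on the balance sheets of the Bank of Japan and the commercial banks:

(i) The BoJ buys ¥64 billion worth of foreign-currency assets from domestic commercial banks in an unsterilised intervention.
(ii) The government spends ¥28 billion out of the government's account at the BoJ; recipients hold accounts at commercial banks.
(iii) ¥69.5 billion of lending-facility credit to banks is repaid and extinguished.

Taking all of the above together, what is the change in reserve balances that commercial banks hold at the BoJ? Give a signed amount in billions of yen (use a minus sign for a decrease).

BoJ balance sheet:
  Assets:      Loans to banks −¥69.5B, Foreign assets +¥64B
  Liabilities: Bank reserves +¥22.5B, Government deposits −¥28B
So the change in reserve balances that commercial banks hold at the BoJ is +¥22.5 billion.

+¥22.5 billion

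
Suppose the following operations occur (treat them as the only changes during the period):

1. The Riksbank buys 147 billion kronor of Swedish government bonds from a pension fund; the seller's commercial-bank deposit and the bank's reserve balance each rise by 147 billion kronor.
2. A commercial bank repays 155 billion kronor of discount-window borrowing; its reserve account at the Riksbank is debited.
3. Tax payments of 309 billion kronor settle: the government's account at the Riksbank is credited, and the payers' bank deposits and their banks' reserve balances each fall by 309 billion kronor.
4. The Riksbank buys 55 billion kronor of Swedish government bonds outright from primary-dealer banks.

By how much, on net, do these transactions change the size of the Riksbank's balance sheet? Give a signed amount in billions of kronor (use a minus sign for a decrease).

+47 billion

Asset purchase (from non-banks) 147 billion kronor: a Riksbank asset is acquired → +147B.
Discount-window repayment 155 billion kronor: a Riksbank asset is shed → −155B.
Government account inflow 309 billion kronor: only the composition of liabilities changes → 0.
OMO purchase (from banks) 55 billion kronor: a Riksbank asset is acquired → +55B.
Net: 147 − 155 + 0 + 55 = +47 billion.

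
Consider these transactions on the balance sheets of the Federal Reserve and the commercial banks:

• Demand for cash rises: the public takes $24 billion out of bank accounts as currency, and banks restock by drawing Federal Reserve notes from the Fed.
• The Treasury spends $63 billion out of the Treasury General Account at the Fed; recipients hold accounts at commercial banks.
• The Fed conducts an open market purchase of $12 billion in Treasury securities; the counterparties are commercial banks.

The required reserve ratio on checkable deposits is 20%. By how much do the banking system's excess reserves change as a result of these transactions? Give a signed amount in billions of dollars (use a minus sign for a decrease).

Currency withdrawal $24 billion: reserves −$24B, deposits −$24B.
Government spending $63 billion: reserves +$63B, deposits +$63B.
OMO purchase (from banks) $12 billion: reserves +$12B, deposits 0.
Totals: Δreserves = +$51B, Δdeposits = +$39B.
Δrequired reserves = 20% × +$39B = +$7.8B.
Δexcess reserves = Δreserves − Δrequired = +$51B − (+$7.8B) = +$43.2 billion.

+$43.2 billion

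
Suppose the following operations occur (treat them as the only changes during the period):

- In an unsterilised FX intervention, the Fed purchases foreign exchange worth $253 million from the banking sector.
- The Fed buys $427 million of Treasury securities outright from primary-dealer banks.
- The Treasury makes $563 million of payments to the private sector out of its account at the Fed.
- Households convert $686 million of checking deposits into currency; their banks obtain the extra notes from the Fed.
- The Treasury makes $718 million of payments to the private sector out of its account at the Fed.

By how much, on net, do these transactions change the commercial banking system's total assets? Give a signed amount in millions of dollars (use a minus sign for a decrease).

+$595 million

FX purchase $253 million: just an asset swap on bank balance sheets → 0.
OMO purchase (from banks) $427 million: just an asset swap on bank balance sheets → 0.
Government spending $563 million: bank balance sheets expand → +$563M.
Currency withdrawal $686 million: bank balance sheets shrink → −$686M.
Government spending $718 million: bank balance sheets expand → +$718M.
Net: 0 + 0 + 563 − 686 + 718 = +$595 million.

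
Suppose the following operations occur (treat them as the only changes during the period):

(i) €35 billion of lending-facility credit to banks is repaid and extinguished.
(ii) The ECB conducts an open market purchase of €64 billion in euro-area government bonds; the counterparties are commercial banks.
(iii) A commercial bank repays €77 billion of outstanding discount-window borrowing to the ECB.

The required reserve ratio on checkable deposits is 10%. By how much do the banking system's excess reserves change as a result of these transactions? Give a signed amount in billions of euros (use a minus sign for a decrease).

-€48 billion

Discount-window repayment €35 billion: reserves −€35B, deposits 0.
OMO purchase (from banks) €64 billion: reserves +€64B, deposits 0.
Discount-window repayment €77 billion: reserves −€77B, deposits 0.
Totals: Δreserves = −€48B, Δdeposits = 0.
Δrequired reserves = 10% × 0 = 0.
Δexcess reserves = Δreserves − Δrequired = −€48B − (0) = -€48 billion.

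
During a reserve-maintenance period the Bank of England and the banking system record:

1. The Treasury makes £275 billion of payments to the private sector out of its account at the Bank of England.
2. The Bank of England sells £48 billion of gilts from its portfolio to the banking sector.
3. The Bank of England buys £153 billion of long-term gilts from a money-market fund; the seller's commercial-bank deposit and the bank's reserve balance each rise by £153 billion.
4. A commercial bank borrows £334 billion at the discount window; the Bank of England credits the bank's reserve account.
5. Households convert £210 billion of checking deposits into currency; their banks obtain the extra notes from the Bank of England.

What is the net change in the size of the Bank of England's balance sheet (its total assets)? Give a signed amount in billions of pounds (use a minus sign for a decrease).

+£439 billion

Bank of England balance sheet:
  Assets:      Securities +£105B, Loans to banks +£334B
  Liabilities: Bank reserves +£504B, Currency in circulation +£210B, Government deposits −£275B
Change in total Bank of England assets = +£439 billion.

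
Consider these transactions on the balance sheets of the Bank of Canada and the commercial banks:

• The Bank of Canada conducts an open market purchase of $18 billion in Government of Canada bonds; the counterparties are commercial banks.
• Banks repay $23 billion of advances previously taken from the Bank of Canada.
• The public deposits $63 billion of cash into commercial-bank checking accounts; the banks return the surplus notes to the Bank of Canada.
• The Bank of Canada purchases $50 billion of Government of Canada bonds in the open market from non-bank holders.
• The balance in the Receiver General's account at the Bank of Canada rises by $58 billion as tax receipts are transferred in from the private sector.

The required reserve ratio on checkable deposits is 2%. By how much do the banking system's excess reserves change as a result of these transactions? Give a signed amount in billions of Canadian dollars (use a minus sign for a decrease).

+$48.9 billion

OMO purchase (from banks) $18 billion: reserves +$18B, deposits 0.
Discount-window repayment $23 billion: reserves −$23B, deposits 0.
Currency deposit $63 billion: reserves +$63B, deposits +$63B.
Asset purchase (from non-banks) $50 billion: reserves +$50B, deposits +$50B.
Government account inflow $58 billion: reserves −$58B, deposits −$58B.
Totals: Δreserves = +$50B, Δdeposits = +$55B.
Δrequired reserves = 2% × +$55B = +$1.1B.
Δexcess reserves = Δreserves − Δrequired = +$50B − (+$1.1B) = +$48.9 billion.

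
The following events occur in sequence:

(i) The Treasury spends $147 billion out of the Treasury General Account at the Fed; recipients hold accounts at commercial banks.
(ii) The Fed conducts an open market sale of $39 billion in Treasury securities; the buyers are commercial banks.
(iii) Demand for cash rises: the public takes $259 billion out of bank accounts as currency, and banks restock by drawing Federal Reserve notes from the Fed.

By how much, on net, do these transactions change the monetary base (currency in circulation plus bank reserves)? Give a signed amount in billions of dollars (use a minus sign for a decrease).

Fed balance sheet:
  Assets:      Securities −$39B
  Liabilities: Bank reserves −$151B, Currency in circulation +$259B, Government deposits −$147B
Commercial banking system:
  Assets:      Reserves at CB −$151B, Securities +$39B
  Liabilities: Checkable deposits −$112B
Monetary base = currency + reserves: +$259B + (−$151B) = +$108 billion.

+$108 billion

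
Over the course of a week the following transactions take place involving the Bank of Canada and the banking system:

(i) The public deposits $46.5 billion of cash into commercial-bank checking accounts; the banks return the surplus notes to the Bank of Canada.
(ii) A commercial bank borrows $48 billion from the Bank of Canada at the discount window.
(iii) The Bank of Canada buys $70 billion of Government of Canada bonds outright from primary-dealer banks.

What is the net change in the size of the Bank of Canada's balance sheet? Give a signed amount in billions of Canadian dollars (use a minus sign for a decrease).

+$118 billion

Currency deposit $46.5 billion: only the composition of liabilities changes → 0.
Discount-window loan $48 billion: a Bank of Canada asset is acquired → +$48B.
OMO purchase (from banks) $70 billion: a Bank of Canada asset is acquired → +$70B.
Net: 0 + 48 + 70 = +$118 billion.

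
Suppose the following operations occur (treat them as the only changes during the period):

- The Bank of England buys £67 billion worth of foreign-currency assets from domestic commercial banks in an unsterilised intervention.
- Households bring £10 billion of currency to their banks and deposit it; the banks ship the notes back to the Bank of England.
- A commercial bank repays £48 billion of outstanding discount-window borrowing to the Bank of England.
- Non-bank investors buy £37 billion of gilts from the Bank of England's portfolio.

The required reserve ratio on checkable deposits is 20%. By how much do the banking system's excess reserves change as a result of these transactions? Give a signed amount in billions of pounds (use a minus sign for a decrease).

-£2.6 billion

FX purchase £67 billion: reserves +£67B, deposits 0.
Currency deposit £10 billion: reserves +£10B, deposits +£10B.
Discount-window repayment £48 billion: reserves −£48B, deposits 0.
Asset sale (to non-banks) £37 billion: reserves −£37B, deposits −£37B.
Totals: Δreserves = −£8B, Δdeposits = −£27B.
Δrequired reserves = 20% × −£27B = −£5.4B.
Δexcess reserves = Δreserves − Δrequired = −£8B − (−£5.4B) = -£2.6 billion.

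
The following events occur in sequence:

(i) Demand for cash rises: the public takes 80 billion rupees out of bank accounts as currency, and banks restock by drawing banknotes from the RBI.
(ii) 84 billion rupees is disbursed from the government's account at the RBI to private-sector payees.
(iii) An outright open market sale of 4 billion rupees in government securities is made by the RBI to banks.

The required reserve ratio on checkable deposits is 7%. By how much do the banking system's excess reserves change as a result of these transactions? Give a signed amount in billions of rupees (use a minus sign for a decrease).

Currency withdrawal 80 billion rupees: reserves −80B, deposits −80B.
Government spending 84 billion rupees: reserves +84B, deposits +84B.
OMO sale (to banks) 4 billion rupees: reserves −4B, deposits 0.
Totals: Δreserves = 0, Δdeposits = +4B.
Δrequired reserves = 7% × +4B = +0.28B.
Δexcess reserves = Δreserves − Δrequired = 0 − (+0.28B) = -0.28 billion.

-0.28 billion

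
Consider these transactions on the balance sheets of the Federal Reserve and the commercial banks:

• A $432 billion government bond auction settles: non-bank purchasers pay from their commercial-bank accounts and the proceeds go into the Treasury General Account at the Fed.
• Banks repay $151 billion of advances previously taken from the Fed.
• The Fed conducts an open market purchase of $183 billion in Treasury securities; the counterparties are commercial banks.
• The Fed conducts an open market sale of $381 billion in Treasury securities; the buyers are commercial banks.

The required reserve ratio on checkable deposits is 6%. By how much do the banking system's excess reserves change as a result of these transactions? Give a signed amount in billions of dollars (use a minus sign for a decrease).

-$755.08 billion

Government account inflow $432 billion: reserves −$432B, deposits −$432B.
Discount-window repayment $151 billion: reserves −$151B, deposits 0.
OMO purchase (from banks) $183 billion: reserves +$183B, deposits 0.
OMO sale (to banks) $381 billion: reserves −$381B, deposits 0.
Totals: Δreserves = −$781B, Δdeposits = −$432B.
Δrequired reserves = 6% × −$432B = −$25.92B.
Δexcess reserves = Δreserves − Δrequired = −$781B − (−$25.92B) = -$755.08 billion.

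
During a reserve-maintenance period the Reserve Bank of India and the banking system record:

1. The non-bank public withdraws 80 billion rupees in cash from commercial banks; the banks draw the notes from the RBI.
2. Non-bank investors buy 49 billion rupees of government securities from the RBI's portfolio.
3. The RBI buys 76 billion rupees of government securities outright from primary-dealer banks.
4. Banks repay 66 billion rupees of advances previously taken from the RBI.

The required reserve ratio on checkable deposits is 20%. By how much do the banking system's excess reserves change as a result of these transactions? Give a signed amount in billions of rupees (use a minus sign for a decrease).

Currency withdrawal 80 billion rupees: reserves −80B, deposits −80B.
Asset sale (to non-banks) 49 billion rupees: reserves −49B, deposits −49B.
OMO purchase (from banks) 76 billion rupees: reserves +76B, deposits 0.
Discount-window repayment 66 billion rupees: reserves −66B, deposits 0.
Totals: Δreserves = −119B, Δdeposits = −129B.
Δrequired reserves = 20% × −129B = −25.8B.
Δexcess reserves = Δreserves − Δrequired = −119B − (−25.8B) = -93.2 billion.

-93.2 billion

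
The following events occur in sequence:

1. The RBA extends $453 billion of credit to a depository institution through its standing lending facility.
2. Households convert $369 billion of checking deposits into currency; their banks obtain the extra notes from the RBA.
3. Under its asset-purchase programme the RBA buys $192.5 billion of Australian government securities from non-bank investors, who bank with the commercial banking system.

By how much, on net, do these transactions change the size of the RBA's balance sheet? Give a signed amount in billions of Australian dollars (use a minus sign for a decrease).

+$645.5 billion

Discount-window loan $453 billion: an RBA asset is acquired → +$453B.
Currency withdrawal $369 billion: only the composition of liabilities changes → 0.
Asset purchase (from non-banks) $192.5 billion: an RBA asset is acquired → +$192.5B.
Net: 453 + 0 + 192.5 = +$645.5 billion.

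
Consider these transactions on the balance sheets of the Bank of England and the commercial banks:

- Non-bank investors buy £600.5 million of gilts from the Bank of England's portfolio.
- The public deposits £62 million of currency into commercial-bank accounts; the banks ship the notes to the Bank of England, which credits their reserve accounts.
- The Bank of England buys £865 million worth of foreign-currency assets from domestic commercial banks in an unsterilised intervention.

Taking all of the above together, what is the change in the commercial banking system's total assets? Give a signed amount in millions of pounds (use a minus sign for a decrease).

Bank of England balance sheet:
  Assets:      Securities −£600.5M, Foreign assets +£865M
  Liabilities: Bank reserves +£326.5M, Currency in circulation −£62M
Commercial banking system:
  Assets:      Reserves at CB +£326.5M, Foreign assets −£865M
  Liabilities: Checkable deposits −£538.5M
Change in total bank assets = -£538.5 million.

-£538.5 million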